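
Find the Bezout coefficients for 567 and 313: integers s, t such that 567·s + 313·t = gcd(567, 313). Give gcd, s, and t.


Euclidean algorithm on (567, 313) — divide until remainder is 0:
  567 = 1 · 313 + 254
  313 = 1 · 254 + 59
  254 = 4 · 59 + 18
  59 = 3 · 18 + 5
  18 = 3 · 5 + 3
  5 = 1 · 3 + 2
  3 = 1 · 2 + 1
  2 = 2 · 1 + 0
gcd(567, 313) = 1.
Track Bezout coefficients alongside the remainders: start with r₀ = 567 = a·1 + b·0 (s = 1, t = 0) and r₁ = 313 = a·0 + b·1 (s = 0, t = 1); each new remainder r_{k+1} = r_{k-1} − q_k·r_k inherits s_{k+1} = s_{k-1} − q_k·s_k, t_{k+1} = t_{k-1} − q_k·t_k, so r_k = a·s_k + b·t_k at every step:
  q = 1: r = 254, s = 1 − 1·0 = 1, t = 0 − 1·1 = -1  (check: 567·1 + 313·(-1) = 254)
  q = 1: r = 59, s = 0 − 1·1 = -1, t = 1 − 1·(-1) = 2  (check: 567·(-1) + 313·2 = 59)
  q = 4: r = 18, s = 1 − 4·(-1) = 5, t = -1 − 4·2 = -9  (check: 567·5 + 313·(-9) = 18)
  q = 3: r = 5, s = -1 − 3·5 = -16, t = 2 − 3·(-9) = 29  (check: 567·(-16) + 313·29 = 5)
  q = 3: r = 3, s = 5 − 3·(-16) = 53, t = -9 − 3·29 = -96  (check: 567·53 + 313·(-96) = 3)
  q = 1: r = 2, s = -16 − 1·53 = -69, t = 29 − 1·(-96) = 125  (check: 567·(-69) + 313·125 = 2)
  q = 1: r = 1, s = 53 − 1·(-69) = 122, t = -96 − 1·125 = -221  (check: 567·122 + 313·(-221) = 1)
The row with r = 1 (the gcd) gives the Bezout coefficients s = 122, t = -221.
Result: 567 · (122) + 313 · (-221) = 1.

gcd(567, 313) = 1; s = 122, t = -221 (check: 567·122 + 313·(-221) = 1).


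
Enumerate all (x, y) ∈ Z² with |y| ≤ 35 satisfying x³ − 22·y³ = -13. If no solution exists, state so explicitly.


The equation is x³ - 22y³ = -13. For fixed y, x³ = 22·y³ − 13, so a solution requires the RHS to be a perfect cube.
Strategy: iterate y from -35 to 35, compute RHS = 22·y³ − 13, and check whether it is a (positive or negative) perfect cube.
Check small values of y:
  y = 0: RHS = -13 is not a perfect cube.
  y = 1: RHS = 9 is not a perfect cube.
  y = -1: RHS = -35 is not a perfect cube.
  y = 2: RHS = 163 is not a perfect cube.
  y = -2: RHS = -189 is not a perfect cube.
  y = 3: RHS = 581 is not a perfect cube.
  y = -3: RHS = -607 is not a perfect cube.
Continuing the search up to |y| = 35 finds no solutions either.
No (x, y) in the scanned range satisfies the equation.

No integer solutions with |y| ≤ 35.


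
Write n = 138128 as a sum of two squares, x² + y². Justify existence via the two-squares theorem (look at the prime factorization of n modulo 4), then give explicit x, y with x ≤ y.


Step 1: Factor n = 138128 = 2^4 · 89 · 97.
Step 2: Check the mod-4 condition on each prime factor: 2 = 2 (special); 89 ≡ 1 (mod 4), exponent 1; 97 ≡ 1 (mod 4), exponent 1.
All primes ≡ 3 (mod 4) appear to even exponent (or don't appear), so by the two-squares theorem n IS expressible as a sum of two squares.
Step 3: Build a representation. Group n = k² · m with k = 4 and m = 89 · 97 = 8633 (a product of primes ≡ 1 (mod 4)); a representation of m scales to one of n via (k·x)² + (k·y)² = k²(x² + y²). Each prime p ≡ 1 (mod 4) is itself a sum of two squares; find a² by testing p − a² for a perfect square:
  89: 89 − 1² = 88, 89 − 2² = 85, 89 − 3² = 80, 89 − 4² = 73, 89 − 5² = 64 = 8² ⇒ 89 = 5² + 8².
  97: 97 − 1² = 96, 97 − 2² = 93, 97 − 3² = 88, 97 − 4² = 81 = 9² ⇒ 97 = 4² + 9².
  Combine using the Brahmagupta–Fibonacci identity (a² + b²)(c² + d²) = (ac − bd)² + (ad + bc)² = (ac + bd)² + (ad − bc)²:
  89 · 97 = 8633: from (5² + 8²)(4² + 9²), take (5·4 − 8·9, 5·9 + 8·4) = (20 − 72, 45 + 32) = (-52, 77); dropping signs (only squares matter) gives (52, 77); check 52² + 77² = 2704 + 5929 = 8633 ✓.
  Scale by k = 4: (4·52, 4·77) = (208, 308).
Step 4: Order so x ≤ y and verify: 208² + 308² = 43264 + 94864 = 138128 = n. ✓

n = 138128 = 208² + 308² (one valid representation with x ≤ y).


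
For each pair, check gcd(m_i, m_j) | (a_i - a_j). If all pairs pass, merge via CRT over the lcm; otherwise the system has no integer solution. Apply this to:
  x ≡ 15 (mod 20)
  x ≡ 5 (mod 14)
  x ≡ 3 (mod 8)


Moduli 20, 14, 8 are not pairwise coprime, so CRT works modulo lcm(m_i) when all pairwise compatibility conditions hold.
Pairwise compatibility: gcd(m_i, m_j) must divide a_i - a_j for every pair.
Merge one congruence at a time:
  Start: x ≡ 15 (mod 20).
  Combine with x ≡ 5 (mod 14): gcd(20, 14) = 2; 5 - 15 = -10, which IS divisible by 2, so compatible.
    Write x = 15 + 20·t and substitute into x ≡ 5 (mod 14): 20·t ≡ 5 − 15 = -10 (mod 14).
    Divide the congruence (and modulus) by g = 2: 10·t ≡ -5 (mod 7).
    Reduce coefficients mod 7: 3·t ≡ 2 (mod 7).
    The inverse of 3 mod 7 is 5 (since 3·5 = 15 = 2·7 + 1), so t ≡ 5·2 = 10 ≡ 3 (mod 7).
    Then x = 15 + 20·3 = 75, valid modulo lcm(20, 14) = 140: x ≡ 75 (mod 140).
  Combine with x ≡ 3 (mod 8): gcd(140, 8) = 4; 3 - 75 = -72, which IS divisible by 4, so compatible.
    Write x = 75 + 140·t and substitute into x ≡ 3 (mod 8): 140·t ≡ 3 − 75 = -72 (mod 8).
    Divide the congruence (and modulus) by g = 4: 35·t ≡ -18 (mod 2).
    Reduce coefficients mod 2: 1·t ≡ 0 (mod 2).
    So t ≡ 0 (mod 2).
    Then x = 75 + 140·0 = 75, valid modulo lcm(140, 8) = 280: x ≡ 75 (mod 280).
Verify: 75 mod 20 = 15, 75 mod 14 = 5, 75 mod 8 = 3.

x ≡ 75 (mod 280).


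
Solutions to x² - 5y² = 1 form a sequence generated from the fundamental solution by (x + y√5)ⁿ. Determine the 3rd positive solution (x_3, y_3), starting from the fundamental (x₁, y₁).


Step 1: Find the fundamental solution (x₁, y₁) of x² - 5y² = 1.
  Expand √5 as a continued fraction. a₀ = ⌊√5⌋ = 2; iterate m_{k+1} = d_k·a_k − m_k, d_{k+1} = (5 − m_{k+1}²)/d_k, a_{k+1} = ⌊(a₀ + m_{k+1})/d_{k+1}⌋ (starting m₀ = 0, d₀ = 1), with convergents p_k = a_k·p_{k-1} + p_{k-2}, q_k = a_k·q_{k-1} + q_{k-2} (p₋₁ = 1, q₋₁ = 0):
  k = 0: a₀ = 2; p₀/q₀ = 2/1; p₀² − 5·q₀² = 4 − 5 = -1.
  k = 1: m = 2, d = 1, a = ⌊(2 + 2)/1⌋ = 4; p/q = (4·2 + 1)/(4·1 + 0) = 9/4; p² − 5·q² = 81 − 80 = 1.
  The first convergent with p² − 5·q² = 1 gives the fundamental solution (x₁, y₁) = (9, 4).
Step 2: Apply the recurrence (x_{n+1}, y_{n+1}) = (x₁x_n + 5y₁y_n, x₁y_n + y₁x_n) repeatedly.
  From (x_1, y_1) = (9, 4): x_2 = 9·9 + 5·4·4 = 161; y_2 = 9·4 + 4·9 = 72.
  From (x_2, y_2) = (161, 72): x_3 = 9·161 + 5·4·72 = 2889; y_3 = 9·72 + 4·161 = 1292.
Step 3: Verify x_3² - 5·y_3² = 8346321 - 8346320 = 1 (should be 1). ✓

(x_1, y_1) = (9, 4); (x_3, y_3) = (2889, 1292).


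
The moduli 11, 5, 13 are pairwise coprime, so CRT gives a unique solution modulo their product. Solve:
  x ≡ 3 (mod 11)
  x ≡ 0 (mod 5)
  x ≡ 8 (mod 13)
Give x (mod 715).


Moduli 11, 5, 13 are pairwise coprime; by CRT there is a unique solution modulo M = 11 · 5 · 13 = 715.
Solve pairwise, accumulating the modulus:
  Start with x ≡ 3 (mod 11).
  Combine with x ≡ 0 (mod 5): since gcd(11, 5) = 1, we get a unique residue mod 55.
    Write x = 3 + 11·t and substitute into x ≡ 0 (mod 5): 11·t ≡ 0 − 3 = -3 (mod 5).
    Reduce coefficients mod 5: 1·t ≡ 2 (mod 5).
    So t ≡ 2 (mod 5).
    Then x = 3 + 11·2 = 25, valid modulo lcm(11, 5) = 55: x ≡ 25 (mod 55).
  Combine with x ≡ 8 (mod 13): since gcd(55, 13) = 1, we get a unique residue mod 715.
    Write x = 25 + 55·t and substitute into x ≡ 8 (mod 13): 55·t ≡ 8 − 25 = -17 (mod 13).
    Reduce coefficients mod 13: 3·t ≡ 9 (mod 13).
    The inverse of 3 mod 13 is 9 (since 3·9 = 27 = 2·13 + 1), so t ≡ 9·9 = 81 ≡ 3 (mod 13).
    Then x = 25 + 55·3 = 190, valid modulo lcm(55, 13) = 715: x ≡ 190 (mod 715).
Verify: 190 mod 11 = 3 ✓, 190 mod 5 = 0 ✓, 190 mod 13 = 8 ✓.

x ≡ 190 (mod 715).


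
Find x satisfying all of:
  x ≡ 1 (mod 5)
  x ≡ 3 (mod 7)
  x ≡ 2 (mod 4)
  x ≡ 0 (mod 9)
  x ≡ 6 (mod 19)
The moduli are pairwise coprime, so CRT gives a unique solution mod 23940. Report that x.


Product of moduli M = 5 · 7 · 4 · 9 · 19 = 23940.
Merge one congruence at a time:
  Start: x ≡ 1 (mod 5).
  Combine with x ≡ 3 (mod 7); new modulus lcm = 35.
    Write x = 1 + 5·t and substitute into x ≡ 3 (mod 7): 5·t ≡ 3 − 1 = 2 (mod 7).
    The inverse of 5 mod 7 is 3 (since 5·3 = 15 = 2·7 + 1), so t ≡ 3·2 = 6 ≡ 6 (mod 7).
    Then x = 1 + 5·6 = 31, valid modulo lcm(5, 7) = 35: x ≡ 31 (mod 35).
  Combine with x ≡ 2 (mod 4); new modulus lcm = 140.
    Write x = 31 + 35·t and substitute into x ≡ 2 (mod 4): 35·t ≡ 2 − 31 = -29 (mod 4).
    Reduce coefficients mod 4: 3·t ≡ 3 (mod 4).
    The inverse of 3 mod 4 is 3 (since 3·3 = 9 = 2·4 + 1), so t ≡ 3·3 = 9 ≡ 1 (mod 4).
    Then x = 31 + 35·1 = 66, valid modulo lcm(35, 4) = 140: x ≡ 66 (mod 140).
  Combine with x ≡ 0 (mod 9); new modulus lcm = 1260.
    Write x = 66 + 140·t and substitute into x ≡ 0 (mod 9): 140·t ≡ 0 − 66 = -66 (mod 9).
    Reduce coefficients mod 9: 5·t ≡ 6 (mod 9).
    The inverse of 5 mod 9 is 2 (since 5·2 = 10 = 1·9 + 1), so t ≡ 2·6 = 12 ≡ 3 (mod 9).
    Then x = 66 + 140·3 = 486, valid modulo lcm(140, 9) = 1260: x ≡ 486 (mod 1260).
  Combine with x ≡ 6 (mod 19); new modulus lcm = 23940.
    Write x = 486 + 1260·t and substitute into x ≡ 6 (mod 19): 1260·t ≡ 6 − 486 = -480 (mod 19).
    Reduce coefficients mod 19: 6·t ≡ 14 (mod 19).
    The inverse of 6 mod 19 is 16 (since 6·16 = 96 = 5·19 + 1), so t ≡ 16·14 = 224 ≡ 15 (mod 19).
    Then x = 486 + 1260·15 = 19386, valid modulo lcm(1260, 19) = 23940: x ≡ 19386 (mod 23940).
Verify against each original: 19386 mod 5 = 1, 19386 mod 7 = 3, 19386 mod 4 = 2, 19386 mod 9 = 0, 19386 mod 19 = 6.

x ≡ 19386 (mod 23940).


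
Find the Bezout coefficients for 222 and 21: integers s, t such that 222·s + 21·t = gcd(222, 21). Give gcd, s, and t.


Euclidean algorithm on (222, 21) — divide until remainder is 0:
  222 = 10 · 21 + 12
  21 = 1 · 12 + 9
  12 = 1 · 9 + 3
  9 = 3 · 3 + 0
gcd(222, 21) = 3.
Track Bezout coefficients alongside the remainders: start with r₀ = 222 = a·1 + b·0 (s = 1, t = 0) and r₁ = 21 = a·0 + b·1 (s = 0, t = 1); each new remainder r_{k+1} = r_{k-1} − q_k·r_k inherits s_{k+1} = s_{k-1} − q_k·s_k, t_{k+1} = t_{k-1} − q_k·t_k, so r_k = a·s_k + b·t_k at every step:
  q = 10: r = 12, s = 1 − 10·0 = 1, t = 0 − 10·1 = -10  (check: 222·1 + 21·(-10) = 12)
  q = 1: r = 9, s = 0 − 1·1 = -1, t = 1 − 1·(-10) = 11  (check: 222·(-1) + 21·11 = 9)
  q = 1: r = 3, s = 1 − 1·(-1) = 2, t = -10 − 1·11 = -21  (check: 222·2 + 21·(-21) = 3)
The row with r = 3 (the gcd) gives the Bezout coefficients s = 2, t = -21.
Result: 222 · (2) + 21 · (-21) = 3.

gcd(222, 21) = 3; s = 2, t = -21 (check: 222·2 + 21·(-21) = 3).


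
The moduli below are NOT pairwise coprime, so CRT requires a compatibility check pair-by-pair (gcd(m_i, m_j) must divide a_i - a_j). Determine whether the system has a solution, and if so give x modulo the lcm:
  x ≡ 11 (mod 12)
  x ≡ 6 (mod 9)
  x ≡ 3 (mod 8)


Moduli 12, 9, 8 are not pairwise coprime, so CRT works modulo lcm(m_i) when all pairwise compatibility conditions hold.
Pairwise compatibility: gcd(m_i, m_j) must divide a_i - a_j for every pair.
Merge one congruence at a time:
  Start: x ≡ 11 (mod 12).
  Combine with x ≡ 6 (mod 9): gcd(12, 9) = 3, and 6 - 11 = -5 is NOT divisible by 3.
    ⇒ system is inconsistent (no integer solution).

No solution (the system is inconsistent).


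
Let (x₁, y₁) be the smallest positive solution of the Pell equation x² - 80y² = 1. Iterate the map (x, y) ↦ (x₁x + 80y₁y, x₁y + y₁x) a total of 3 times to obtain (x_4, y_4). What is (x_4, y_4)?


Step 1: Find the fundamental solution (x₁, y₁) of x² - 80y² = 1.
  Expand √80 as a continued fraction. a₀ = ⌊√80⌋ = 8; iterate m_{k+1} = d_k·a_k − m_k, d_{k+1} = (80 − m_{k+1}²)/d_k, a_{k+1} = ⌊(a₀ + m_{k+1})/d_{k+1}⌋ (starting m₀ = 0, d₀ = 1), with convergents p_k = a_k·p_{k-1} + p_{k-2}, q_k = a_k·q_{k-1} + q_{k-2} (p₋₁ = 1, q₋₁ = 0):
  k = 0: a₀ = 8; p₀/q₀ = 8/1; p₀² − 80·q₀² = 64 − 80 = -16.
  k = 1: m = 8, d = 16, a = ⌊(8 + 8)/16⌋ = 1; p/q = (1·8 + 1)/(1·1 + 0) = 9/1; p² − 80·q² = 81 − 80 = 1.
  The first convergent with p² − 80·q² = 1 gives the fundamental solution (x₁, y₁) = (9, 1).
Step 2: Apply the recurrence (x_{n+1}, y_{n+1}) = (x₁x_n + 80y₁y_n, x₁y_n + y₁x_n) repeatedly.
  From (x_1, y_1) = (9, 1): x_2 = 9·9 + 80·1·1 = 161; y_2 = 9·1 + 1·9 = 18.
  From (x_2, y_2) = (161, 18): x_3 = 9·161 + 80·1·18 = 2889; y_3 = 9·18 + 1·161 = 323.
  From (x_3, y_3) = (2889, 323): x_4 = 9·2889 + 80·1·323 = 51841; y_4 = 9·323 + 1·2889 = 5796.
Step 3: Verify x_4² - 80·y_4² = 2687489281 - 2687489280 = 1 (should be 1). ✓

(x_1, y_1) = (9, 1); (x_4, y_4) = (51841, 5796).


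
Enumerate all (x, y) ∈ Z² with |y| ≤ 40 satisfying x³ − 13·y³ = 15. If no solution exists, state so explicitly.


The equation is x³ - 13y³ = 15. For fixed y, x³ = 13·y³ + 15, so a solution requires the RHS to be a perfect cube.
Strategy: iterate y from -40 to 40, compute RHS = 13·y³ + 15, and check whether it is a (positive or negative) perfect cube.
Check small values of y:
  y = 0: RHS = 15 is not a perfect cube.
  y = 1: RHS = 28 is not a perfect cube.
  y = -1: RHS = 2 is not a perfect cube.
  y = 2: RHS = 119 is not a perfect cube.
  y = -2: RHS = -89 is not a perfect cube.
  y = 3: RHS = 366 is not a perfect cube.
  y = -3: RHS = -336 is not a perfect cube.
Continuing the search up to |y| = 40 finds no solutions either.
No (x, y) in the scanned range satisfies the equation.

No integer solutions with |y| ≤ 40.


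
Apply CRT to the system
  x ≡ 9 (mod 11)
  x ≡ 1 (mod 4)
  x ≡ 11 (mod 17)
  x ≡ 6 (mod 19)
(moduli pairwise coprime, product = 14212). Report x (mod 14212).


Product of moduli M = 11 · 4 · 17 · 19 = 14212.
Merge one congruence at a time:
  Start: x ≡ 9 (mod 11).
  Combine with x ≡ 1 (mod 4); new modulus lcm = 44.
    Write x = 9 + 11·t and substitute into x ≡ 1 (mod 4): 11·t ≡ 1 − 9 = -8 (mod 4).
    Reduce coefficients mod 4: 3·t ≡ 0 (mod 4).
    The inverse of 3 mod 4 is 3 (since 3·3 = 9 = 2·4 + 1), so t ≡ 3·0 = 0 ≡ 0 (mod 4).
    Then x = 9 + 11·0 = 9, valid modulo lcm(11, 4) = 44: x ≡ 9 (mod 44).
  Combine with x ≡ 11 (mod 17); new modulus lcm = 748.
    Write x = 9 + 44·t and substitute into x ≡ 11 (mod 17): 44·t ≡ 11 − 9 = 2 (mod 17).
    Reduce coefficients mod 17: 10·t ≡ 2 (mod 17).
    The inverse of 10 mod 17 is 12 (since 10·12 = 120 = 7·17 + 1), so t ≡ 12·2 = 24 ≡ 7 (mod 17).
    Then x = 9 + 44·7 = 317, valid modulo lcm(44, 17) = 748: x ≡ 317 (mod 748).
  Combine with x ≡ 6 (mod 19); new modulus lcm = 14212.
    Write x = 317 + 748·t and substitute into x ≡ 6 (mod 19): 748·t ≡ 6 − 317 = -311 (mod 19).
    Reduce coefficients mod 19: 7·t ≡ 12 (mod 19).
    The inverse of 7 mod 19 is 11 (since 7·11 = 77 = 4·19 + 1), so t ≡ 11·12 = 132 ≡ 18 (mod 19).
    Then x = 317 + 748·18 = 13781, valid modulo lcm(748, 19) = 14212: x ≡ 13781 (mod 14212).
Verify against each original: 13781 mod 11 = 9, 13781 mod 4 = 1, 13781 mod 17 = 11, 13781 mod 19 = 6.

x ≡ 13781 (mod 14212).


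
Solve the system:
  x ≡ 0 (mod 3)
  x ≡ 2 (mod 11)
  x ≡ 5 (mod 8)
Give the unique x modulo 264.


Moduli 3, 11, 8 are pairwise coprime; by CRT there is a unique solution modulo M = 3 · 11 · 8 = 264.
Solve pairwise, accumulating the modulus:
  Start with x ≡ 0 (mod 3).
  Combine with x ≡ 2 (mod 11): since gcd(3, 11) = 1, we get a unique residue mod 33.
    Write x = 0 + 3·t and substitute into x ≡ 2 (mod 11): 3·t ≡ 2 − 0 = 2 (mod 11).
    The inverse of 3 mod 11 is 4 (since 3·4 = 12 = 1·11 + 1), so t ≡ 4·2 = 8 ≡ 8 (mod 11).
    Then x = 0 + 3·8 = 24, valid modulo lcm(3, 11) = 33: x ≡ 24 (mod 33).
  Combine with x ≡ 5 (mod 8): since gcd(33, 8) = 1, we get a unique residue mod 264.
    Write x = 24 + 33·t and substitute into x ≡ 5 (mod 8): 33·t ≡ 5 − 24 = -19 (mod 8).
    Reduce coefficients mod 8: 1·t ≡ 5 (mod 8).
    So t ≡ 5 (mod 8).
    Then x = 24 + 33·5 = 189, valid modulo lcm(33, 8) = 264: x ≡ 189 (mod 264).
Verify: 189 mod 3 = 0 ✓, 189 mod 11 = 2 ✓, 189 mod 8 = 5 ✓.

x ≡ 189 (mod 264).


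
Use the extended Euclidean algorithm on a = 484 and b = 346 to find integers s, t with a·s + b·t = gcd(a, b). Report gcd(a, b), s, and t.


Euclidean algorithm on (484, 346) — divide until remainder is 0:
  484 = 1 · 346 + 138
  346 = 2 · 138 + 70
  138 = 1 · 70 + 68
  70 = 1 · 68 + 2
  68 = 34 · 2 + 0
gcd(484, 346) = 2.
Track Bezout coefficients alongside the remainders: start with r₀ = 484 = a·1 + b·0 (s = 1, t = 0) and r₁ = 346 = a·0 + b·1 (s = 0, t = 1); each new remainder r_{k+1} = r_{k-1} − q_k·r_k inherits s_{k+1} = s_{k-1} − q_k·s_k, t_{k+1} = t_{k-1} − q_k·t_k, so r_k = a·s_k + b·t_k at every step:
  q = 1: r = 138, s = 1 − 1·0 = 1, t = 0 − 1·1 = -1  (check: 484·1 + 346·(-1) = 138)
  q = 2: r = 70, s = 0 − 2·1 = -2, t = 1 − 2·(-1) = 3  (check: 484·(-2) + 346·3 = 70)
  q = 1: r = 68, s = 1 − 1·(-2) = 3, t = -1 − 1·3 = -4  (check: 484·3 + 346·(-4) = 68)
  q = 1: r = 2, s = -2 − 1·3 = -5, t = 3 − 1·(-4) = 7  (check: 484·(-5) + 346·7 = 2)
The row with r = 2 (the gcd) gives the Bezout coefficients s = -5, t = 7.
Result: 484 · (-5) + 346 · (7) = 2.

gcd(484, 346) = 2; s = -5, t = 7 (check: 484·(-5) + 346·7 = 2).


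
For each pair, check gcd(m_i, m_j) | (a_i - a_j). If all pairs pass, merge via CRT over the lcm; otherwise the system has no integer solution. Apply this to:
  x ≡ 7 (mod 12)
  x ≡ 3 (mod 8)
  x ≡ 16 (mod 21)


Moduli 12, 8, 21 are not pairwise coprime, so CRT works modulo lcm(m_i) when all pairwise compatibility conditions hold.
Pairwise compatibility: gcd(m_i, m_j) must divide a_i - a_j for every pair.
Merge one congruence at a time:
  Start: x ≡ 7 (mod 12).
  Combine with x ≡ 3 (mod 8): gcd(12, 8) = 4; 3 - 7 = -4, which IS divisible by 4, so compatible.
    Write x = 7 + 12·t and substitute into x ≡ 3 (mod 8): 12·t ≡ 3 − 7 = -4 (mod 8).
    Divide the congruence (and modulus) by g = 4: 3·t ≡ -1 (mod 2).
    Reduce coefficients mod 2: 1·t ≡ 1 (mod 2).
    So t ≡ 1 (mod 2).
    Then x = 7 + 12·1 = 19, valid modulo lcm(12, 8) = 24: x ≡ 19 (mod 24).
  Combine with x ≡ 16 (mod 21): gcd(24, 21) = 3; 16 - 19 = -3, which IS divisible by 3, so compatible.
    Write x = 19 + 24·t and substitute into x ≡ 16 (mod 21): 24·t ≡ 16 − 19 = -3 (mod 21).
    Divide the congruence (and modulus) by g = 3: 8·t ≡ -1 (mod 7).
    Reduce coefficients mod 7: 1·t ≡ 6 (mod 7).
    So t ≡ 6 (mod 7).
    Then x = 19 + 24·6 = 163, valid modulo lcm(24, 21) = 168: x ≡ 163 (mod 168).
Verify: 163 mod 12 = 7, 163 mod 8 = 3, 163 mod 21 = 16.

x ≡ 163 (mod 168).


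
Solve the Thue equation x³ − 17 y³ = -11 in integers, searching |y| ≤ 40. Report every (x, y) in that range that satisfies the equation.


The equation is x³ - 17y³ = -11. For fixed y, x³ = 17·y³ − 11, so a solution requires the RHS to be a perfect cube.
Strategy: iterate y from -40 to 40, compute RHS = 17·y³ − 11, and check whether it is a (positive or negative) perfect cube.
Check small values of y:
  y = 0: RHS = -11 is not a perfect cube.
  y = 1: RHS = 6 is not a perfect cube.
  y = -1: RHS = -28 is not a perfect cube.
  y = 2: RHS = 125 = (5)³ ⇒ x = 5 works.
  y = -2: RHS = -147 is not a perfect cube.
  y = 3: RHS = 448 is not a perfect cube.
  y = -3: RHS = -470 is not a perfect cube.
Continuing the search up to |y| = 40 finds no further solutions beyond those listed.
Collected solutions: (5, 2).

Solutions (with |y| ≤ 40): (5, 2).


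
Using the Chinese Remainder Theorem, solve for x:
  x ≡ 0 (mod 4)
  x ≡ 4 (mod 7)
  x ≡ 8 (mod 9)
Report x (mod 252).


Moduli 4, 7, 9 are pairwise coprime; by CRT there is a unique solution modulo M = 4 · 7 · 9 = 252.
Solve pairwise, accumulating the modulus:
  Start with x ≡ 0 (mod 4).
  Combine with x ≡ 4 (mod 7): since gcd(4, 7) = 1, we get a unique residue mod 28.
    Write x = 0 + 4·t and substitute into x ≡ 4 (mod 7): 4·t ≡ 4 − 0 = 4 (mod 7).
    The inverse of 4 mod 7 is 2 (since 4·2 = 8 = 1·7 + 1), so t ≡ 2·4 = 8 ≡ 1 (mod 7).
    Then x = 0 + 4·1 = 4, valid modulo lcm(4, 7) = 28: x ≡ 4 (mod 28).
  Combine with x ≡ 8 (mod 9): since gcd(28, 9) = 1, we get a unique residue mod 252.
    Write x = 4 + 28·t and substitute into x ≡ 8 (mod 9): 28·t ≡ 8 − 4 = 4 (mod 9).
    Reduce coefficients mod 9: 1·t ≡ 4 (mod 9).
    So t ≡ 4 (mod 9).
    Then x = 4 + 28·4 = 116, valid modulo lcm(28, 9) = 252: x ≡ 116 (mod 252).
Verify: 116 mod 4 = 0 ✓, 116 mod 7 = 4 ✓, 116 mod 9 = 8 ✓.

x ≡ 116 (mod 252).


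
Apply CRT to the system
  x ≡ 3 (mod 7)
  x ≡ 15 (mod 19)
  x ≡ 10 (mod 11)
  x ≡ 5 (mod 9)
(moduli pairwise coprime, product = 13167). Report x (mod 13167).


Product of moduli M = 7 · 19 · 11 · 9 = 13167.
Merge one congruence at a time:
  Start: x ≡ 3 (mod 7).
  Combine with x ≡ 15 (mod 19); new modulus lcm = 133.
    Write x = 3 + 7·t and substitute into x ≡ 15 (mod 19): 7·t ≡ 15 − 3 = 12 (mod 19).
    The inverse of 7 mod 19 is 11 (since 7·11 = 77 = 4·19 + 1), so t ≡ 11·12 = 132 ≡ 18 (mod 19).
    Then x = 3 + 7·18 = 129, valid modulo lcm(7, 19) = 133: x ≡ 129 (mod 133).
  Combine with x ≡ 10 (mod 11); new modulus lcm = 1463.
    Write x = 129 + 133·t and substitute into x ≡ 10 (mod 11): 133·t ≡ 10 − 129 = -119 (mod 11).
    Reduce coefficients mod 11: 1·t ≡ 2 (mod 11).
    So t ≡ 2 (mod 11).
    Then x = 129 + 133·2 = 395, valid modulo lcm(133, 11) = 1463: x ≡ 395 (mod 1463).
  Combine with x ≡ 5 (mod 9); new modulus lcm = 13167.
    Write x = 395 + 1463·t and substitute into x ≡ 5 (mod 9): 1463·t ≡ 5 − 395 = -390 (mod 9).
    Reduce coefficients mod 9: 5·t ≡ 6 (mod 9).
    The inverse of 5 mod 9 is 2 (since 5·2 = 10 = 1·9 + 1), so t ≡ 2·6 = 12 ≡ 3 (mod 9).
    Then x = 395 + 1463·3 = 4784, valid modulo lcm(1463, 9) = 13167: x ≡ 4784 (mod 13167).
Verify against each original: 4784 mod 7 = 3, 4784 mod 19 = 15, 4784 mod 11 = 10, 4784 mod 9 = 5.

x ≡ 4784 (mod 13167).


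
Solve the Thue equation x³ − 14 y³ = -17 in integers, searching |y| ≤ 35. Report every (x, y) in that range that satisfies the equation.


The equation is x³ - 14y³ = -17. For fixed y, x³ = 14·y³ − 17, so a solution requires the RHS to be a perfect cube.
Strategy: iterate y from -35 to 35, compute RHS = 14·y³ − 17, and check whether it is a (positive or negative) perfect cube.
Check small values of y:
  y = 0: RHS = -17 is not a perfect cube.
  y = 1: RHS = -3 is not a perfect cube.
  y = -1: RHS = -31 is not a perfect cube.
  y = 2: RHS = 95 is not a perfect cube.
  y = -2: RHS = -129 is not a perfect cube.
  y = 3: RHS = 361 is not a perfect cube.
  y = -3: RHS = -395 is not a perfect cube.
Continuing the search up to |y| = 35 finds no solutions either.
No (x, y) in the scanned range satisfies the equation.

No integer solutions with |y| ≤ 35.


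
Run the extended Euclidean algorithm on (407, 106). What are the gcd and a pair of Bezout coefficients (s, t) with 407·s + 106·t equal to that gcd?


Euclidean algorithm on (407, 106) — divide until remainder is 0:
  407 = 3 · 106 + 89
  106 = 1 · 89 + 17
  89 = 5 · 17 + 4
  17 = 4 · 4 + 1
  4 = 4 · 1 + 0
gcd(407, 106) = 1.
Track Bezout coefficients alongside the remainders: start with r₀ = 407 = a·1 + b·0 (s = 1, t = 0) and r₁ = 106 = a·0 + b·1 (s = 0, t = 1); each new remainder r_{k+1} = r_{k-1} − q_k·r_k inherits s_{k+1} = s_{k-1} − q_k·s_k, t_{k+1} = t_{k-1} − q_k·t_k, so r_k = a·s_k + b·t_k at every step:
  q = 3: r = 89, s = 1 − 3·0 = 1, t = 0 − 3·1 = -3  (check: 407·1 + 106·(-3) = 89)
  q = 1: r = 17, s = 0 − 1·1 = -1, t = 1 − 1·(-3) = 4  (check: 407·(-1) + 106·4 = 17)
  q = 5: r = 4, s = 1 − 5·(-1) = 6, t = -3 − 5·4 = -23  (check: 407·6 + 106·(-23) = 4)
  q = 4: r = 1, s = -1 − 4·6 = -25, t = 4 − 4·(-23) = 96  (check: 407·(-25) + 106·96 = 1)
The row with r = 1 (the gcd) gives the Bezout coefficients s = -25, t = 96.
Result: 407 · (-25) + 106 · (96) = 1.

gcd(407, 106) = 1; s = -25, t = 96 (check: 407·(-25) + 106·96 = 1).


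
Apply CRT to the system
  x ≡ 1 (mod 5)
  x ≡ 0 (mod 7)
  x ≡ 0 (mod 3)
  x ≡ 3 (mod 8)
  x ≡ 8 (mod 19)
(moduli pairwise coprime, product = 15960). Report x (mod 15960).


Product of moduli M = 5 · 7 · 3 · 8 · 19 = 15960.
Merge one congruence at a time:
  Start: x ≡ 1 (mod 5).
  Combine with x ≡ 0 (mod 7); new modulus lcm = 35.
    Write x = 1 + 5·t and substitute into x ≡ 0 (mod 7): 5·t ≡ 0 − 1 = -1 (mod 7).
    Reduce coefficients mod 7: 5·t ≡ 6 (mod 7).
    The inverse of 5 mod 7 is 3 (since 5·3 = 15 = 2·7 + 1), so t ≡ 3·6 = 18 ≡ 4 (mod 7).
    Then x = 1 + 5·4 = 21, valid modulo lcm(5, 7) = 35: x ≡ 21 (mod 35).
  Combine with x ≡ 0 (mod 3); new modulus lcm = 105.
    Write x = 21 + 35·t and substitute into x ≡ 0 (mod 3): 35·t ≡ 0 − 21 = -21 (mod 3).
    Reduce coefficients mod 3: 2·t ≡ 0 (mod 3).
    The inverse of 2 mod 3 is 2 (since 2·2 = 4 = 1·3 + 1), so t ≡ 2·0 = 0 ≡ 0 (mod 3).
    Then x = 21 + 35·0 = 21, valid modulo lcm(35, 3) = 105: x ≡ 21 (mod 105).
  Combine with x ≡ 3 (mod 8); new modulus lcm = 840.
    Write x = 21 + 105·t and substitute into x ≡ 3 (mod 8): 105·t ≡ 3 − 21 = -18 (mod 8).
    Reduce coefficients mod 8: 1·t ≡ 6 (mod 8).
    So t ≡ 6 (mod 8).
    Then x = 21 + 105·6 = 651, valid modulo lcm(105, 8) = 840: x ≡ 651 (mod 840).
  Combine with x ≡ 8 (mod 19); new modulus lcm = 15960.
    Write x = 651 + 840·t and substitute into x ≡ 8 (mod 19): 840·t ≡ 8 − 651 = -643 (mod 19).
    Reduce coefficients mod 19: 4·t ≡ 3 (mod 19).
    The inverse of 4 mod 19 is 5 (since 4·5 = 20 = 1·19 + 1), so t ≡ 5·3 = 15 ≡ 15 (mod 19).
    Then x = 651 + 840·15 = 13251, valid modulo lcm(840, 19) = 15960: x ≡ 13251 (mod 15960).
Verify against each original: 13251 mod 5 = 1, 13251 mod 7 = 0, 13251 mod 3 = 0, 13251 mod 8 = 3, 13251 mod 19 = 8.

x ≡ 13251 (mod 15960).


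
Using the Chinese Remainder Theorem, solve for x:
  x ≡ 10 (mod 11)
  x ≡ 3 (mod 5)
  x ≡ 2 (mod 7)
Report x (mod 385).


Moduli 11, 5, 7 are pairwise coprime; by CRT there is a unique solution modulo M = 11 · 5 · 7 = 385.
Solve pairwise, accumulating the modulus:
  Start with x ≡ 10 (mod 11).
  Combine with x ≡ 3 (mod 5): since gcd(11, 5) = 1, we get a unique residue mod 55.
    Write x = 10 + 11·t and substitute into x ≡ 3 (mod 5): 11·t ≡ 3 − 10 = -7 (mod 5).
    Reduce coefficients mod 5: 1·t ≡ 3 (mod 5).
    So t ≡ 3 (mod 5).
    Then x = 10 + 11·3 = 43, valid modulo lcm(11, 5) = 55: x ≡ 43 (mod 55).
  Combine with x ≡ 2 (mod 7): since gcd(55, 7) = 1, we get a unique residue mod 385.
    Write x = 43 + 55·t and substitute into x ≡ 2 (mod 7): 55·t ≡ 2 − 43 = -41 (mod 7).
    Reduce coefficients mod 7: 6·t ≡ 1 (mod 7).
    The inverse of 6 mod 7 is 6 (since 6·6 = 36 = 5·7 + 1), so t ≡ 6·1 = 6 ≡ 6 (mod 7).
    Then x = 43 + 55·6 = 373, valid modulo lcm(55, 7) = 385: x ≡ 373 (mod 385).
Verify: 373 mod 11 = 10 ✓, 373 mod 5 = 3 ✓, 373 mod 7 = 2 ✓.

x ≡ 373 (mod 385).


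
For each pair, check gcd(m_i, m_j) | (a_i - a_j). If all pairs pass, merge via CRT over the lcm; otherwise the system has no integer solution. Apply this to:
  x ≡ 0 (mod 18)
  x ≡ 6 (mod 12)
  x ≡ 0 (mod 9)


Moduli 18, 12, 9 are not pairwise coprime, so CRT works modulo lcm(m_i) when all pairwise compatibility conditions hold.
Pairwise compatibility: gcd(m_i, m_j) must divide a_i - a_j for every pair.
Merge one congruence at a time:
  Start: x ≡ 0 (mod 18).
  Combine with x ≡ 6 (mod 12): gcd(18, 12) = 6; 6 - 0 = 6, which IS divisible by 6, so compatible.
    Write x = 0 + 18·t and substitute into x ≡ 6 (mod 12): 18·t ≡ 6 − 0 = 6 (mod 12).
    Divide the congruence (and modulus) by g = 6: 3·t ≡ 1 (mod 2).
    Reduce coefficients mod 2: 1·t ≡ 1 (mod 2).
    So t ≡ 1 (mod 2).
    Then x = 0 + 18·1 = 18, valid modulo lcm(18, 12) = 36: x ≡ 18 (mod 36).
  Combine with x ≡ 0 (mod 9): gcd(36, 9) = 9; 0 - 18 = -18, which IS divisible by 9, so compatible.
    Write x = 18 + 36·t and substitute into x ≡ 0 (mod 9): 36·t ≡ 0 − 18 = -18 (mod 9).
    Divide the congruence (and modulus) by g = 9: 4·t ≡ -2 (mod 1).
    Modulo 1 every t works; take t = 0.
    Then x = 18 + 36·0 = 18, valid modulo lcm(36, 9) = 36: x ≡ 18 (mod 36).
Verify: 18 mod 18 = 0, 18 mod 12 = 6, 18 mod 9 = 0.

x ≡ 18 (mod 36).


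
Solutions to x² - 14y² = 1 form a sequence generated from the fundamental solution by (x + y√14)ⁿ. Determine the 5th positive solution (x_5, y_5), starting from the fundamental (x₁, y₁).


Step 1: Find the fundamental solution (x₁, y₁) of x² - 14y² = 1.
  Expand √14 as a continued fraction. a₀ = ⌊√14⌋ = 3; iterate m_{k+1} = d_k·a_k − m_k, d_{k+1} = (14 − m_{k+1}²)/d_k, a_{k+1} = ⌊(a₀ + m_{k+1})/d_{k+1}⌋ (starting m₀ = 0, d₀ = 1), with convergents p_k = a_k·p_{k-1} + p_{k-2}, q_k = a_k·q_{k-1} + q_{k-2} (p₋₁ = 1, q₋₁ = 0):
  k = 0: a₀ = 3; p₀/q₀ = 3/1; p₀² − 14·q₀² = 9 − 14 = -5.
  k = 1: m = 3, d = 5, a = ⌊(3 + 3)/5⌋ = 1; p/q = (1·3 + 1)/(1·1 + 0) = 4/1; p² − 14·q² = 16 − 14 = 2.
  k = 2: m = 2, d = 2, a = ⌊(3 + 2)/2⌋ = 2; p/q = (2·4 + 3)/(2·1 + 1) = 11/3; p² − 14·q² = 121 − 126 = -5.
  k = 3: m = 2, d = 5, a = ⌊(3 + 2)/5⌋ = 1; p/q = (1·11 + 4)/(1·3 + 1) = 15/4; p² − 14·q² = 225 − 224 = 1.
  The first convergent with p² − 14·q² = 1 gives the fundamental solution (x₁, y₁) = (15, 4).
Step 2: Apply the recurrence (x_{n+1}, y_{n+1}) = (x₁x_n + 14y₁y_n, x₁y_n + y₁x_n) repeatedly.
  From (x_1, y_1) = (15, 4): x_2 = 15·15 + 14·4·4 = 449; y_2 = 15·4 + 4·15 = 120.
  From (x_2, y_2) = (449, 120): x_3 = 15·449 + 14·4·120 = 13455; y_3 = 15·120 + 4·449 = 3596.
  From (x_3, y_3) = (13455, 3596): x_4 = 15·13455 + 14·4·3596 = 403201; y_4 = 15·3596 + 4·13455 = 107760.
  From (x_4, y_4) = (403201, 107760): x_5 = 15·403201 + 14·4·107760 = 12082575; y_5 = 15·107760 + 4·403201 = 3229204.
Step 3: Verify x_5² - 14·y_5² = 145988618630625 - 145988618630624 = 1 (should be 1). ✓

(x_1, y_1) = (15, 4); (x_5, y_5) = (12082575, 3229204).


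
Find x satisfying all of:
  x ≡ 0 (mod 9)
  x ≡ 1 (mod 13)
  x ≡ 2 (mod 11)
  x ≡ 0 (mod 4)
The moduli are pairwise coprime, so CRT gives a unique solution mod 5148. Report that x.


Product of moduli M = 9 · 13 · 11 · 4 = 5148.
Merge one congruence at a time:
  Start: x ≡ 0 (mod 9).
  Combine with x ≡ 1 (mod 13); new modulus lcm = 117.
    Write x = 0 + 9·t and substitute into x ≡ 1 (mod 13): 9·t ≡ 1 − 0 = 1 (mod 13).
    The inverse of 9 mod 13 is 3 (since 9·3 = 27 = 2·13 + 1), so t ≡ 3·1 = 3 ≡ 3 (mod 13).
    Then x = 0 + 9·3 = 27, valid modulo lcm(9, 13) = 117: x ≡ 27 (mod 117).
  Combine with x ≡ 2 (mod 11); new modulus lcm = 1287.
    Write x = 27 + 117·t and substitute into x ≡ 2 (mod 11): 117·t ≡ 2 − 27 = -25 (mod 11).
    Reduce coefficients mod 11: 7·t ≡ 8 (mod 11).
    The inverse of 7 mod 11 is 8 (since 7·8 = 56 = 5·11 + 1), so t ≡ 8·8 = 64 ≡ 9 (mod 11).
    Then x = 27 + 117·9 = 1080, valid modulo lcm(117, 11) = 1287: x ≡ 1080 (mod 1287).
  Combine with x ≡ 0 (mod 4); new modulus lcm = 5148.
    Write x = 1080 + 1287·t and substitute into x ≡ 0 (mod 4): 1287·t ≡ 0 − 1080 = -1080 (mod 4).
    Reduce coefficients mod 4: 3·t ≡ 0 (mod 4).
    The inverse of 3 mod 4 is 3 (since 3·3 = 9 = 2·4 + 1), so t ≡ 3·0 = 0 ≡ 0 (mod 4).
    Then x = 1080 + 1287·0 = 1080, valid modulo lcm(1287, 4) = 5148: x ≡ 1080 (mod 5148).
Verify against each original: 1080 mod 9 = 0, 1080 mod 13 = 1, 1080 mod 11 = 2, 1080 mod 4 = 0.

x ≡ 1080 (mod 5148).


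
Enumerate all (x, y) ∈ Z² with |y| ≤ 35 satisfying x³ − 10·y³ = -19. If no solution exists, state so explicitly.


The equation is x³ - 10y³ = -19. For fixed y, x³ = 10·y³ − 19, so a solution requires the RHS to be a perfect cube.
Strategy: iterate y from -35 to 35, compute RHS = 10·y³ − 19, and check whether it is a (positive or negative) perfect cube.
Check small values of y:
  y = 0: RHS = -19 is not a perfect cube.
  y = 1: RHS = -9 is not a perfect cube.
  y = -1: RHS = -29 is not a perfect cube.
  y = 2: RHS = 61 is not a perfect cube.
  y = -2: RHS = -99 is not a perfect cube.
  y = 3: RHS = 251 is not a perfect cube.
  y = -3: RHS = -289 is not a perfect cube.
Continuing the search up to |y| = 35 finds no solutions either.
No (x, y) in the scanned range satisfies the equation.

No integer solutions with |y| ≤ 35.


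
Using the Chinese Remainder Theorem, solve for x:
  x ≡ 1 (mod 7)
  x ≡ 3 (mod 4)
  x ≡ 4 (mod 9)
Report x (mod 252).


Moduli 7, 4, 9 are pairwise coprime; by CRT there is a unique solution modulo M = 7 · 4 · 9 = 252.
Solve pairwise, accumulating the modulus:
  Start with x ≡ 1 (mod 7).
  Combine with x ≡ 3 (mod 4): since gcd(7, 4) = 1, we get a unique residue mod 28.
    Write x = 1 + 7·t and substitute into x ≡ 3 (mod 4): 7·t ≡ 3 − 1 = 2 (mod 4).
    Reduce coefficients mod 4: 3·t ≡ 2 (mod 4).
    The inverse of 3 mod 4 is 3 (since 3·3 = 9 = 2·4 + 1), so t ≡ 3·2 = 6 ≡ 2 (mod 4).
    Then x = 1 + 7·2 = 15, valid modulo lcm(7, 4) = 28: x ≡ 15 (mod 28).
  Combine with x ≡ 4 (mod 9): since gcd(28, 9) = 1, we get a unique residue mod 252.
    Write x = 15 + 28·t and substitute into x ≡ 4 (mod 9): 28·t ≡ 4 − 15 = -11 (mod 9).
    Reduce coefficients mod 9: 1·t ≡ 7 (mod 9).
    So t ≡ 7 (mod 9).
    Then x = 15 + 28·7 = 211, valid modulo lcm(28, 9) = 252: x ≡ 211 (mod 252).
Verify: 211 mod 7 = 1 ✓, 211 mod 4 = 3 ✓, 211 mod 9 = 4 ✓.

x ≡ 211 (mod 252).


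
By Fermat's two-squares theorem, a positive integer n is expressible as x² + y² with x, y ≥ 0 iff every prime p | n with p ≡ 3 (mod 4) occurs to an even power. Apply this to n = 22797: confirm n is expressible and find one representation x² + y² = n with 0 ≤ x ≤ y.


Step 1: Factor n = 22797 = 3^2 · 17 · 149.
Step 2: Check the mod-4 condition on each prime factor: 3 ≡ 3 (mod 4), exponent 2 (must be even); 17 ≡ 1 (mod 4), exponent 1; 149 ≡ 1 (mod 4), exponent 1.
All primes ≡ 3 (mod 4) appear to even exponent (or don't appear), so by the two-squares theorem n IS expressible as a sum of two squares.
Step 3: Build a representation. Group n = k² · m with k = 3 and m = 17 · 149 = 2533 (a product of primes ≡ 1 (mod 4)); a representation of m scales to one of n via (k·x)² + (k·y)² = k²(x² + y²). Each prime p ≡ 1 (mod 4) is itself a sum of two squares; find a² by testing p − a² for a perfect square:
  17: 17 − 1² = 16 = 4² ⇒ 17 = 1² + 4².
  149: 149 − 1² = 148, 149 − 2² = 145, 149 − 3² = 140, 149 − 4² = 133, 149 − 5² = 124, 149 − 6² = 113, 149 − 7² = 100 = 10² ⇒ 149 = 7² + 10².
  Combine using the Brahmagupta–Fibonacci identity (a² + b²)(c² + d²) = (ac − bd)² + (ad + bc)² = (ac + bd)² + (ad − bc)²:
  17 · 149 = 2533: from (1² + 4²)(7² + 10²), take (1·7 − 4·10, 1·10 + 4·7) = (7 − 40, 10 + 28) = (-33, 38); dropping signs (only squares matter) gives (33, 38); check 33² + 38² = 1089 + 1444 = 2533 ✓.
  Scale by k = 3: (3·33, 3·38) = (99, 114).
Step 4: Order so x ≤ y and verify: 99² + 114² = 9801 + 12996 = 22797 = n. ✓

n = 22797 = 99² + 114² (one valid representation with x ≤ y).


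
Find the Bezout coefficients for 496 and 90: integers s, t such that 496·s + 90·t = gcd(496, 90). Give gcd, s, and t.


Euclidean algorithm on (496, 90) — divide until remainder is 0:
  496 = 5 · 90 + 46
  90 = 1 · 46 + 44
  46 = 1 · 44 + 2
  44 = 22 · 2 + 0
gcd(496, 90) = 2.
Track Bezout coefficients alongside the remainders: start with r₀ = 496 = a·1 + b·0 (s = 1, t = 0) and r₁ = 90 = a·0 + b·1 (s = 0, t = 1); each new remainder r_{k+1} = r_{k-1} − q_k·r_k inherits s_{k+1} = s_{k-1} − q_k·s_k, t_{k+1} = t_{k-1} − q_k·t_k, so r_k = a·s_k + b·t_k at every step:
  q = 5: r = 46, s = 1 − 5·0 = 1, t = 0 − 5·1 = -5  (check: 496·1 + 90·(-5) = 46)
  q = 1: r = 44, s = 0 − 1·1 = -1, t = 1 − 1·(-5) = 6  (check: 496·(-1) + 90·6 = 44)
  q = 1: r = 2, s = 1 − 1·(-1) = 2, t = -5 − 1·6 = -11  (check: 496·2 + 90·(-11) = 2)
The row with r = 2 (the gcd) gives the Bezout coefficients s = 2, t = -11.
Result: 496 · (2) + 90 · (-11) = 2.

gcd(496, 90) = 2; s = 2, t = -11 (check: 496·2 + 90·(-11) = 2).


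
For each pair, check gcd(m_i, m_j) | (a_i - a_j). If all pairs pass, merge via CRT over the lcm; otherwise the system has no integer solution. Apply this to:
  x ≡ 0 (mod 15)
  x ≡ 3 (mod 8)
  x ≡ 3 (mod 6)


Moduli 15, 8, 6 are not pairwise coprime, so CRT works modulo lcm(m_i) when all pairwise compatibility conditions hold.
Pairwise compatibility: gcd(m_i, m_j) must divide a_i - a_j for every pair.
Merge one congruence at a time:
  Start: x ≡ 0 (mod 15).
  Combine with x ≡ 3 (mod 8): gcd(15, 8) = 1; 3 - 0 = 3, which IS divisible by 1, so compatible.
    Write x = 0 + 15·t and substitute into x ≡ 3 (mod 8): 15·t ≡ 3 − 0 = 3 (mod 8).
    Reduce coefficients mod 8: 7·t ≡ 3 (mod 8).
    The inverse of 7 mod 8 is 7 (since 7·7 = 49 = 6·8 + 1), so t ≡ 7·3 = 21 ≡ 5 (mod 8).
    Then x = 0 + 15·5 = 75, valid modulo lcm(15, 8) = 120: x ≡ 75 (mod 120).
  Combine with x ≡ 3 (mod 6): gcd(120, 6) = 6; 3 - 75 = -72, which IS divisible by 6, so compatible.
    Write x = 75 + 120·t and substitute into x ≡ 3 (mod 6): 120·t ≡ 3 − 75 = -72 (mod 6).
    Divide the congruence (and modulus) by g = 6: 20·t ≡ -12 (mod 1).
    Modulo 1 every t works; take t = 0.
    Then x = 75 + 120·0 = 75, valid modulo lcm(120, 6) = 120: x ≡ 75 (mod 120).
Verify: 75 mod 15 = 0, 75 mod 8 = 3, 75 mod 6 = 3.

x ≡ 75 (mod 120).


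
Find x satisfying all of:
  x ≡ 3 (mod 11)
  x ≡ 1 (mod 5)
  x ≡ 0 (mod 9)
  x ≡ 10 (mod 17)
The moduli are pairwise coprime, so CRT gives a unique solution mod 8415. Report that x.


Product of moduli M = 11 · 5 · 9 · 17 = 8415.
Merge one congruence at a time:
  Start: x ≡ 3 (mod 11).
  Combine with x ≡ 1 (mod 5); new modulus lcm = 55.
    Write x = 3 + 11·t and substitute into x ≡ 1 (mod 5): 11·t ≡ 1 − 3 = -2 (mod 5).
    Reduce coefficients mod 5: 1·t ≡ 3 (mod 5).
    So t ≡ 3 (mod 5).
    Then x = 3 + 11·3 = 36, valid modulo lcm(11, 5) = 55: x ≡ 36 (mod 55).
  Combine with x ≡ 0 (mod 9); new modulus lcm = 495.
    Write x = 36 + 55·t and substitute into x ≡ 0 (mod 9): 55·t ≡ 0 − 36 = -36 (mod 9).
    Reduce coefficients mod 9: 1·t ≡ 0 (mod 9).
    So t ≡ 0 (mod 9).
    Then x = 36 + 55·0 = 36, valid modulo lcm(55, 9) = 495: x ≡ 36 (mod 495).
  Combine with x ≡ 10 (mod 17); new modulus lcm = 8415.
    Write x = 36 + 495·t and substitute into x ≡ 10 (mod 17): 495·t ≡ 10 − 36 = -26 (mod 17).
    Reduce coefficients mod 17: 2·t ≡ 8 (mod 17).
    The inverse of 2 mod 17 is 9 (since 2·9 = 18 = 1·17 + 1), so t ≡ 9·8 = 72 ≡ 4 (mod 17).
    Then x = 36 + 495·4 = 2016, valid modulo lcm(495, 17) = 8415: x ≡ 2016 (mod 8415).
Verify against each original: 2016 mod 11 = 3, 2016 mod 5 = 1, 2016 mod 9 = 0, 2016 mod 17 = 10.

x ≡ 2016 (mod 8415).


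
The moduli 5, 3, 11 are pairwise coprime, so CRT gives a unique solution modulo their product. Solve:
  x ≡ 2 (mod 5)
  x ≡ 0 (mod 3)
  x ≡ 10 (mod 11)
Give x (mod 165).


Moduli 5, 3, 11 are pairwise coprime; by CRT there is a unique solution modulo M = 5 · 3 · 11 = 165.
Solve pairwise, accumulating the modulus:
  Start with x ≡ 2 (mod 5).
  Combine with x ≡ 0 (mod 3): since gcd(5, 3) = 1, we get a unique residue mod 15.
    Write x = 2 + 5·t and substitute into x ≡ 0 (mod 3): 5·t ≡ 0 − 2 = -2 (mod 3).
    Reduce coefficients mod 3: 2·t ≡ 1 (mod 3).
    The inverse of 2 mod 3 is 2 (since 2·2 = 4 = 1·3 + 1), so t ≡ 2·1 = 2 ≡ 2 (mod 3).
    Then x = 2 + 5·2 = 12, valid modulo lcm(5, 3) = 15: x ≡ 12 (mod 15).
  Combine with x ≡ 10 (mod 11): since gcd(15, 11) = 1, we get a unique residue mod 165.
    Write x = 12 + 15·t and substitute into x ≡ 10 (mod 11): 15·t ≡ 10 − 12 = -2 (mod 11).
    Reduce coefficients mod 11: 4·t ≡ 9 (mod 11).
    The inverse of 4 mod 11 is 3 (since 4·3 = 12 = 1·11 + 1), so t ≡ 3·9 = 27 ≡ 5 (mod 11).
    Then x = 12 + 15·5 = 87, valid modulo lcm(15, 11) = 165: x ≡ 87 (mod 165).
Verify: 87 mod 5 = 2 ✓, 87 mod 3 = 0 ✓, 87 mod 11 = 10 ✓.

x ≡ 87 (mod 165).
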